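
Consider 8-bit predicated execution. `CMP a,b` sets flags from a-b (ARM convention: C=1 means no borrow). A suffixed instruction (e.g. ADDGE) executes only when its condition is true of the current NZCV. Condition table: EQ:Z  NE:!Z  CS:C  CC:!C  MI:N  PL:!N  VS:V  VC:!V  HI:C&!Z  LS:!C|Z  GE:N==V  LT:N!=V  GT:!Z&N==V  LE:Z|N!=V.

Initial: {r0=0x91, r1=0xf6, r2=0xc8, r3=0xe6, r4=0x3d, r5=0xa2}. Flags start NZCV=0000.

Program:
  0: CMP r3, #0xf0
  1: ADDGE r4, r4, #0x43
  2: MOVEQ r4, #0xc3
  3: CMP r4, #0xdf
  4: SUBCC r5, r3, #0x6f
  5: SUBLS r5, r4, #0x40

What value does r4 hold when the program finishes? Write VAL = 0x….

0: ✓ CMP  NZCV=1000
1: · ADDGE
2: · MOVEQ
3: ✓ CMP  NZCV=0000
4: ✓ SUBCC  r5←0x77
5: ✓ SUBLS  r5←0xfd

VAL = 0x3d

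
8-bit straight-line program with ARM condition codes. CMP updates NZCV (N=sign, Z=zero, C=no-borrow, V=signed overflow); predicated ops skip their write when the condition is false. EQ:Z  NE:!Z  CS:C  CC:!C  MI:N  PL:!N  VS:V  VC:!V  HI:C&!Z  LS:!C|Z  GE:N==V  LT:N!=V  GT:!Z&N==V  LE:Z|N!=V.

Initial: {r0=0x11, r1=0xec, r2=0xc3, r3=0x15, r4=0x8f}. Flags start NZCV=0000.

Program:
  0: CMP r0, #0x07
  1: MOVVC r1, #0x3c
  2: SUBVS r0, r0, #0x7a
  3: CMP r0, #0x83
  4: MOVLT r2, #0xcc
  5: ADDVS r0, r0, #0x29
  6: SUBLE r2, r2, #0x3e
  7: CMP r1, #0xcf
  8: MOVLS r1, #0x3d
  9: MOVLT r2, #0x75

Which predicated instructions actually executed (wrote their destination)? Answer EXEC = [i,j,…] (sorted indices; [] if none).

EXEC = [1,5,8]

[0] flags=0010 → (cmp)
[1] flags=0010 VC?T → r1=0x3c
[2] flags=0010 VS?F → skip
[3] flags=1001 → (cmp)
[4] flags=1001 LT?F → skip
[5] flags=1001 VS?T → r0=0x3a
[6] flags=1001 LE?F → skip
[7] flags=0000 → (cmp)
[8] flags=0000 LS?T → r1=0x3d
[9] flags=0000 LT?F → skip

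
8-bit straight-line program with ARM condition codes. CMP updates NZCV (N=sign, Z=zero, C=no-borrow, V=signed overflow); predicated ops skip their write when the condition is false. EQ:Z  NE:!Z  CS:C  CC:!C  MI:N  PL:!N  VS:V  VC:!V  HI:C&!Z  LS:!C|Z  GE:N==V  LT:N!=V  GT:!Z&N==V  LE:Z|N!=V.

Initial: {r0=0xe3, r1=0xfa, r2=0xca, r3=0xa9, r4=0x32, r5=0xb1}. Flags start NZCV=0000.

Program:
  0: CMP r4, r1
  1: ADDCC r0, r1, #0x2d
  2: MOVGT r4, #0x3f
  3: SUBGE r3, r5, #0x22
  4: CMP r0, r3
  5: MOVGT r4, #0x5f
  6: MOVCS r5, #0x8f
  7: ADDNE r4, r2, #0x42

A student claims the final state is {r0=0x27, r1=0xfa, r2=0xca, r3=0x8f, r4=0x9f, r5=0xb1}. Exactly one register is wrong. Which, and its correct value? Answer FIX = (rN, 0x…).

FIX = (r4, 0x0c)

[0] flags=0000 → (cmp)
[1] flags=0000 CC?T → r0=0x27
[2] flags=0000 GT?T → r4=0x3f
[3] flags=0000 GE?T → r3=0x8f
[4] flags=1001 → (cmp)
[5] flags=1001 GT?T → r4=0x5f
[6] flags=1001 CS?F → skip
[7] flags=1001 NE?T → r4=0x0c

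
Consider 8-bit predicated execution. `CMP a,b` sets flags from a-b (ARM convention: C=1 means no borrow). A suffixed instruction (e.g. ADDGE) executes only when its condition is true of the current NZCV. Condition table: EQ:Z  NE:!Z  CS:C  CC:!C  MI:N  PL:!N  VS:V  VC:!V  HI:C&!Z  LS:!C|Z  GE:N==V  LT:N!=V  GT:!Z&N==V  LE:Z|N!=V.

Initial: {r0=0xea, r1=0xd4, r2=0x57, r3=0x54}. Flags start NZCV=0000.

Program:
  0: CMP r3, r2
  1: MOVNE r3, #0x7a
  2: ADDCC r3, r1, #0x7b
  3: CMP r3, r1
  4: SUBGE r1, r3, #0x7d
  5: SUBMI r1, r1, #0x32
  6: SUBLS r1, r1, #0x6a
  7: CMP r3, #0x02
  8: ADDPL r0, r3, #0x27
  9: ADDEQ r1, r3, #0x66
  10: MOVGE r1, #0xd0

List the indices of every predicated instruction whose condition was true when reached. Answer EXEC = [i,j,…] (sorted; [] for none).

EXEC = [1,2,4,6,8,10]

[0] flags=1000 → (cmp)
[1] flags=1000 NE?T → r3=0x7a
[2] flags=1000 CC?T → r3=0x4f
[3] flags=0000 → (cmp)
[4] flags=0000 GE?T → r1=0xd2
[5] flags=0000 MI?F → skip
[6] flags=0000 LS?T → r1=0x68
[7] flags=0010 → (cmp)
[8] flags=0010 PL?T → r0=0x76
[9] flags=0010 EQ?F → skip
[10] flags=0010 GE?T → r1=0xd0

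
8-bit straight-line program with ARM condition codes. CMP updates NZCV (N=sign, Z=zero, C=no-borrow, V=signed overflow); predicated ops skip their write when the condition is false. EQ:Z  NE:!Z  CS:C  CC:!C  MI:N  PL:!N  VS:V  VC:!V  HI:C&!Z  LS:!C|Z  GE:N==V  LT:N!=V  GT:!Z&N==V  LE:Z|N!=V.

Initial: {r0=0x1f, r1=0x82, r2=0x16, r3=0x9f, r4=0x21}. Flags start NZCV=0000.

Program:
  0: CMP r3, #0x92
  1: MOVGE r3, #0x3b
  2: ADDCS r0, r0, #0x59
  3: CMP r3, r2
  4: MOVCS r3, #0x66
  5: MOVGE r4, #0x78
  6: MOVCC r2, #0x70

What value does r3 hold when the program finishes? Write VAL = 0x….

VAL = 0x66

[0] flags=0010 → (cmp)
[1] flags=0010 GE?T → r3=0x3b
[2] flags=0010 CS?T → r0=0x78
[3] flags=0010 → (cmp)
[4] flags=0010 CS?T → r3=0x66
[5] flags=0010 GE?T → r4=0x78
[6] flags=0010 CC?F → skip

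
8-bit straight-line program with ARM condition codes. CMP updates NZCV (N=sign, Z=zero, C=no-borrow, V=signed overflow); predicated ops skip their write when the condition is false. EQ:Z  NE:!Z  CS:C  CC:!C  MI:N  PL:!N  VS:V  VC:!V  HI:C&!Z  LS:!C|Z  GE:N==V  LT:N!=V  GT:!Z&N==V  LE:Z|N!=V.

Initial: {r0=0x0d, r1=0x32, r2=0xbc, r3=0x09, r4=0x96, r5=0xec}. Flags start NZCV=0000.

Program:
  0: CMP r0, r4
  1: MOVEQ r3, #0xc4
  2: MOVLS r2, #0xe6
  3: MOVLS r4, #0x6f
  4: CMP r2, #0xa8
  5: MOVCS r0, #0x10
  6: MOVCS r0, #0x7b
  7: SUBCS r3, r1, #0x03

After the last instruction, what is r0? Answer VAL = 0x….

VAL = 0x7b

0: ✓ CMP  NZCV=0000
1: · MOVEQ
2: ✓ MOVLS  r2←0xe6
3: ✓ MOVLS  r4←0x6f
4: ✓ CMP  NZCV=0010
5: ✓ MOVCS  r0←0x10
6: ✓ MOVCS  r0←0x7b
7: ✓ SUBCS  r3←0x2f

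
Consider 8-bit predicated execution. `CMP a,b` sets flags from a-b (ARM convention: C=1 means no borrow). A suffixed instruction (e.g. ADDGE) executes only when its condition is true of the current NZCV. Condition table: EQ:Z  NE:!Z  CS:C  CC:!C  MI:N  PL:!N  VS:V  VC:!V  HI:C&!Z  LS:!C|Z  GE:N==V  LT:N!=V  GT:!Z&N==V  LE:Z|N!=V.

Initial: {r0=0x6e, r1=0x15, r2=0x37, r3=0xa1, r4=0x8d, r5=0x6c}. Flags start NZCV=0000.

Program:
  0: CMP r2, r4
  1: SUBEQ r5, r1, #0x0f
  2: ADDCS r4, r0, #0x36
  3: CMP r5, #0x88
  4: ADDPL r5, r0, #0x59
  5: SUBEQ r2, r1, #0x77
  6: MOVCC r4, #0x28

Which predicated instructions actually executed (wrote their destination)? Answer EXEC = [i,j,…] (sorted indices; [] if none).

0: ✓ CMP  NZCV=1001
1: · SUBEQ
2: · ADDCS
3: ✓ CMP  NZCV=1001
4: · ADDPL
5: · SUBEQ
6: ✓ MOVCC  r4←0x28

EXEC = [6]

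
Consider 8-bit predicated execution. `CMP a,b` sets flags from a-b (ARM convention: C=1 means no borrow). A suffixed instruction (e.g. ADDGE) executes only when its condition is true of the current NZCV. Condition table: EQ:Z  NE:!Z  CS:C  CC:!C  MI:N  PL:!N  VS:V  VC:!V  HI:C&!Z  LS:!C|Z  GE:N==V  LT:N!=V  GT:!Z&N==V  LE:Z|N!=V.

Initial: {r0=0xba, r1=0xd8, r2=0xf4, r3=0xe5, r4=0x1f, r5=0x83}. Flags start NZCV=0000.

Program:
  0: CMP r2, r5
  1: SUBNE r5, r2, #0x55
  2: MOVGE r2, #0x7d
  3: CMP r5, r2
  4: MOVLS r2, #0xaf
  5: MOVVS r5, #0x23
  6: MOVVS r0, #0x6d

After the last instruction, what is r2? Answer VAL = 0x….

0: ✓ CMP  NZCV=0010
1: ✓ SUBNE  r5←0x9f
2: ✓ MOVGE  r2←0x7d
3: ✓ CMP  NZCV=0011
4: · MOVLS
5: ✓ MOVVS  r5←0x23
6: ✓ MOVVS  r0←0x6d

VAL = 0x7d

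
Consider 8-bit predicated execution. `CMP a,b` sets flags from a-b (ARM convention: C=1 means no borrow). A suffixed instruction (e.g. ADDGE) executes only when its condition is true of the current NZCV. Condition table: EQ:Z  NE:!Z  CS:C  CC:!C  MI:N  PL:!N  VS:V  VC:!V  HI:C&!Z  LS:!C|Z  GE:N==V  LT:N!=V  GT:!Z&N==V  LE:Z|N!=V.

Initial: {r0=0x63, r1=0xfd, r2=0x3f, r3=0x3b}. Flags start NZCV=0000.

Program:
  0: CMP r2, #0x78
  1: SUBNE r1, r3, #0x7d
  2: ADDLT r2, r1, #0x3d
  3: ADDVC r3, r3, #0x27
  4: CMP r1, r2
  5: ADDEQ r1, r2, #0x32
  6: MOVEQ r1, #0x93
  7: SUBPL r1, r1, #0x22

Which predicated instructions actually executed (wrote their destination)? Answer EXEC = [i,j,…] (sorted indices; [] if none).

0: ✓ CMP  NZCV=1000
1: ✓ SUBNE  r1←0xbe
2: ✓ ADDLT  r2←0xfb
3: ✓ ADDVC  r3←0x62
4: ✓ CMP  NZCV=1000
5: · ADDEQ
6: · MOVEQ
7: · SUBPL

EXEC = [1,2,3]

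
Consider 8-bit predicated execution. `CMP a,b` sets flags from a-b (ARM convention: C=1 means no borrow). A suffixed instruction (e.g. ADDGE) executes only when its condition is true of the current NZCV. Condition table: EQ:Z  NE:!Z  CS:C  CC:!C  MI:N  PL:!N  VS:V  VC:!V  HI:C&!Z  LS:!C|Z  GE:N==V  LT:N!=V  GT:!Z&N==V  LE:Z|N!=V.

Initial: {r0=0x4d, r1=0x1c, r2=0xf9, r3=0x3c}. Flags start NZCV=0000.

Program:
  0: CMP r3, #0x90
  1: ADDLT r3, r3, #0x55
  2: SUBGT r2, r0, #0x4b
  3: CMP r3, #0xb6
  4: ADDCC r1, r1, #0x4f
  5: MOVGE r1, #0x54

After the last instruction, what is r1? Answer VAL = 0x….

[0] flags=1001 → (cmp)
[1] flags=1001 LT?F → skip
[2] flags=1001 GT?T → r2=0x02
[3] flags=1001 → (cmp)
[4] flags=1001 CC?T → r1=0x6b
[5] flags=1001 GE?T → r1=0x54

VAL = 0x54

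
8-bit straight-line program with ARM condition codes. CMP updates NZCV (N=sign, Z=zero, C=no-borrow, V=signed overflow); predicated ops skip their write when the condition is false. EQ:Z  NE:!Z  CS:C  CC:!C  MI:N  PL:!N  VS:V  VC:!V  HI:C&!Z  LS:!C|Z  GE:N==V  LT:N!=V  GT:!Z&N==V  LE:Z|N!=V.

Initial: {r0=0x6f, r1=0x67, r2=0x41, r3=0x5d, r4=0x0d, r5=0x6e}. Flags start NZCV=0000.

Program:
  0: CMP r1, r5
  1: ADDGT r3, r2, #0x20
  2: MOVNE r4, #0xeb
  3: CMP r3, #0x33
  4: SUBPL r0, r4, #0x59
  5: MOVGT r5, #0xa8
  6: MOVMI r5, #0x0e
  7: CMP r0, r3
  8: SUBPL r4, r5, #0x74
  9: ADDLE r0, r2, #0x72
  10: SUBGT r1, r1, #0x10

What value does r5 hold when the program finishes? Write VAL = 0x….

0: ✓ CMP  NZCV=1000
1: · ADDGT
2: ✓ MOVNE  r4←0xeb
3: ✓ CMP  NZCV=0010
4: ✓ SUBPL  r0←0x92
5: ✓ MOVGT  r5←0xa8
6: · MOVMI
7: ✓ CMP  NZCV=0011
8: ✓ SUBPL  r4←0x34
9: ✓ ADDLE  r0←0xb3
10: · SUBGT

VAL = 0xa8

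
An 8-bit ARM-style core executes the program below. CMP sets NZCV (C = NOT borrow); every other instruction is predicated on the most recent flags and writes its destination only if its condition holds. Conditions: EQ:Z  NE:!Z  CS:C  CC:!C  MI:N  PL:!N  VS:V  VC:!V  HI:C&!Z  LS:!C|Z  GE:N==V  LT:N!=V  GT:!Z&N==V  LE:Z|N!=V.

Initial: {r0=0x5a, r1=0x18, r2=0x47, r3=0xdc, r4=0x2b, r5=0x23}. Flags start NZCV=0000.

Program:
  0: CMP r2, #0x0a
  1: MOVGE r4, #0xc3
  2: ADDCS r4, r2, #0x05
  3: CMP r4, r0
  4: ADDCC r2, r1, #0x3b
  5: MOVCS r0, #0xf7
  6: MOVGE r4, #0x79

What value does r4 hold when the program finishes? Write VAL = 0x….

[0] flags=0010 → (cmp)
[1] flags=0010 GE?T → r4=0xc3
[2] flags=0010 CS?T → r4=0x4c
[3] flags=1000 → (cmp)
[4] flags=1000 CC?T → r2=0x53
[5] flags=1000 CS?F → skip
[6] flags=1000 GE?F → skip

VAL = 0x4c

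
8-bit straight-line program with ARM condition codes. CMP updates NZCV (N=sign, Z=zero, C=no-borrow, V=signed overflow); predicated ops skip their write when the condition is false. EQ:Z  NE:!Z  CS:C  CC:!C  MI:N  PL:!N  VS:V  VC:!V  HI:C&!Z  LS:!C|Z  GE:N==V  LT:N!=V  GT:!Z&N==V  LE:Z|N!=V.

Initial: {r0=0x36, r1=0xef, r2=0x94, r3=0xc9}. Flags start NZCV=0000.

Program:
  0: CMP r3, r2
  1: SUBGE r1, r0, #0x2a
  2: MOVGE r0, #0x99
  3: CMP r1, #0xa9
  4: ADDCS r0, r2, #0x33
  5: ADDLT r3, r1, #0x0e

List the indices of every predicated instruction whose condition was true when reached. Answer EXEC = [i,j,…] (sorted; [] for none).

0: ✓ CMP  NZCV=0010
1: ✓ SUBGE  r1←0x0c
2: ✓ MOVGE  r0←0x99
3: ✓ CMP  NZCV=0000
4: · ADDCS
5: · ADDLT

EXEC = [1,2]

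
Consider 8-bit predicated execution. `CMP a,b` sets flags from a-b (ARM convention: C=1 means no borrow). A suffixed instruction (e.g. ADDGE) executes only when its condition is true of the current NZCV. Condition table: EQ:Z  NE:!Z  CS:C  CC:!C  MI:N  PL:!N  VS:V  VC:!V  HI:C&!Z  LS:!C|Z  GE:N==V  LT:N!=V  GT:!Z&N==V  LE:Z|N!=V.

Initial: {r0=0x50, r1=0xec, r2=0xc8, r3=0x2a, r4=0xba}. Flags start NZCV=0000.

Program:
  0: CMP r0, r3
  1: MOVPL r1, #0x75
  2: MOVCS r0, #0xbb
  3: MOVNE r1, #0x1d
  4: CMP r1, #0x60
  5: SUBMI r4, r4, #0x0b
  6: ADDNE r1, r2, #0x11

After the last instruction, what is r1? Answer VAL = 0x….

0: ✓ CMP  NZCV=0010
1: ✓ MOVPL  r1←0x75
2: ✓ MOVCS  r0←0xbb
3: ✓ MOVNE  r1←0x1d
4: ✓ CMP  NZCV=1000
5: ✓ SUBMI  r4←0xaf
6: ✓ ADDNE  r1←0xd9

VAL = 0xd9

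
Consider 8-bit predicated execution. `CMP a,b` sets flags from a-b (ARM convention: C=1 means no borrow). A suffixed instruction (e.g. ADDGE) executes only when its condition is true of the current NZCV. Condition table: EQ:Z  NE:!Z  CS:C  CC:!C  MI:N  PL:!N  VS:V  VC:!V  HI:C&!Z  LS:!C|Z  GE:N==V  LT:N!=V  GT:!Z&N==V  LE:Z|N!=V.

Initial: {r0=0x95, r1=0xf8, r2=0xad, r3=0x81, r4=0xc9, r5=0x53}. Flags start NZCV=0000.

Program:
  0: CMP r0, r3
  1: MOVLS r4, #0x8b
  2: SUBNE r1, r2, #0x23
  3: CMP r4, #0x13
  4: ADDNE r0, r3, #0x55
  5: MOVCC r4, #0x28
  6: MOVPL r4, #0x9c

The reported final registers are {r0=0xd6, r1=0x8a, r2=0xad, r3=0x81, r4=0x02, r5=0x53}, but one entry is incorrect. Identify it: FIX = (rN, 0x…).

FIX = (r4, 0xc9)

[0] flags=0010 → (cmp)
[1] flags=0010 LS?F → skip
[2] flags=0010 NE?T → r1=0x8a
[3] flags=1010 → (cmp)
[4] flags=1010 NE?T → r0=0xd6
[5] flags=1010 CC?F → skip
[6] flags=1010 PL?F → skip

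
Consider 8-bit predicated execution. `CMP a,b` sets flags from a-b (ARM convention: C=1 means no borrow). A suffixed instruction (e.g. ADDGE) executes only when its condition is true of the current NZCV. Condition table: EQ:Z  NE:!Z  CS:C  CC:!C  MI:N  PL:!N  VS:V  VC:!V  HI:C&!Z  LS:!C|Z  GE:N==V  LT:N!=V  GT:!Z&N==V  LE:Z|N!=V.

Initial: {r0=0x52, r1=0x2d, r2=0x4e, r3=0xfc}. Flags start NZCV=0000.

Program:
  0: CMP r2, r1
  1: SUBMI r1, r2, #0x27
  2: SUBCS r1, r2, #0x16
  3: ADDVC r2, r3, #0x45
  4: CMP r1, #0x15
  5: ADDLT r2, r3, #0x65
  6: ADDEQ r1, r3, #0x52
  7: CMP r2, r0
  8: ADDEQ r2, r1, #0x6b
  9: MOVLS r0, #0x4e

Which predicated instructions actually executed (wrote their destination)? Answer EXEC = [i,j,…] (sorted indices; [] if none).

[0] flags=0010 → (cmp)
[1] flags=0010 MI?F → skip
[2] flags=0010 CS?T → r1=0x38
[3] flags=0010 VC?T → r2=0x41
[4] flags=0010 → (cmp)
[5] flags=0010 LT?F → skip
[6] flags=0010 EQ?F → skip
[7] flags=1000 → (cmp)
[8] flags=1000 EQ?F → skip
[9] flags=1000 LS?T → r0=0x4e

EXEC = [2,3,9]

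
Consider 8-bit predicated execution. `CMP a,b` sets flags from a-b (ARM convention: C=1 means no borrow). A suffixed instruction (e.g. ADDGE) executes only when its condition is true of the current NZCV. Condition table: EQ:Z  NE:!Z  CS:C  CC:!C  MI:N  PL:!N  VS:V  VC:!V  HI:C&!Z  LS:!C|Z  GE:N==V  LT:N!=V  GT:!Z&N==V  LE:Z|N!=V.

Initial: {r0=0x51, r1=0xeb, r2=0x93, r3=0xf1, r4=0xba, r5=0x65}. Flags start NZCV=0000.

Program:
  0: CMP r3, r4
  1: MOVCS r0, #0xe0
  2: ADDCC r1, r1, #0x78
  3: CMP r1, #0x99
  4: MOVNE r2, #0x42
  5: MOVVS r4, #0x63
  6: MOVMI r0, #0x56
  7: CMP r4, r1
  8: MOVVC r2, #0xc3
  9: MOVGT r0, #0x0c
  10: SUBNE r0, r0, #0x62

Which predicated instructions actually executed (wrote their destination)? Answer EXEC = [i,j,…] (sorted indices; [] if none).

EXEC = [1,4,8,10]

0: ✓ CMP  NZCV=0010
1: ✓ MOVCS  r0←0xe0
2: · ADDCC
3: ✓ CMP  NZCV=0010
4: ✓ MOVNE  r2←0x42
5: · MOVVS
6: · MOVMI
7: ✓ CMP  NZCV=1000
8: ✓ MOVVC  r2←0xc3
9: · MOVGT
10: ✓ SUBNE  r0←0x7e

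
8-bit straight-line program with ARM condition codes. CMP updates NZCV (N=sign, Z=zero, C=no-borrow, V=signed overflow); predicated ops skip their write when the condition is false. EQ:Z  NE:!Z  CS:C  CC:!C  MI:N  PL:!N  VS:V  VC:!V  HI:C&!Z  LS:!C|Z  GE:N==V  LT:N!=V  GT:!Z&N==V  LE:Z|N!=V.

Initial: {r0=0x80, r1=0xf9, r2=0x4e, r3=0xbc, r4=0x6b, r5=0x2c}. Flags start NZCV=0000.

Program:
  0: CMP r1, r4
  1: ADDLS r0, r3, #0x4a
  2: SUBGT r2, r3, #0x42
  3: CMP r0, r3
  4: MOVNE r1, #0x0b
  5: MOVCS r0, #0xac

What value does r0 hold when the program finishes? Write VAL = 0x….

VAL = 0x80

0: ✓ CMP  NZCV=1010
1: · ADDLS
2: · SUBGT
3: ✓ CMP  NZCV=1000
4: ✓ MOVNE  r1←0x0b
5: · MOVCS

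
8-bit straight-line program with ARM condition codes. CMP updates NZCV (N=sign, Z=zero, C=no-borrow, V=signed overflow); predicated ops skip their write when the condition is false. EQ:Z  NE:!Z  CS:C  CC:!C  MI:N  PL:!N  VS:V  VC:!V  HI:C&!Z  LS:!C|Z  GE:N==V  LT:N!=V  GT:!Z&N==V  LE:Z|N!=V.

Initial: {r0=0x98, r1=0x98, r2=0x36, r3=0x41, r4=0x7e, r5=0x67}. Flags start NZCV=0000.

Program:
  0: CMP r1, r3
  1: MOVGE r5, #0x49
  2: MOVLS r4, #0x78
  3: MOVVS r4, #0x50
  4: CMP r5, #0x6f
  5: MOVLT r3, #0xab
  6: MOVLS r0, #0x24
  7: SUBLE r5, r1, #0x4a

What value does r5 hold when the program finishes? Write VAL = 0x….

VAL = 0x4e

[0] flags=0011 → (cmp)
[1] flags=0011 GE?F → skip
[2] flags=0011 LS?F → skip
[3] flags=0011 VS?T → r4=0x50
[4] flags=1000 → (cmp)
[5] flags=1000 LT?T → r3=0xab
[6] flags=1000 LS?T → r0=0x24
[7] flags=1000 LE?T → r5=0x4e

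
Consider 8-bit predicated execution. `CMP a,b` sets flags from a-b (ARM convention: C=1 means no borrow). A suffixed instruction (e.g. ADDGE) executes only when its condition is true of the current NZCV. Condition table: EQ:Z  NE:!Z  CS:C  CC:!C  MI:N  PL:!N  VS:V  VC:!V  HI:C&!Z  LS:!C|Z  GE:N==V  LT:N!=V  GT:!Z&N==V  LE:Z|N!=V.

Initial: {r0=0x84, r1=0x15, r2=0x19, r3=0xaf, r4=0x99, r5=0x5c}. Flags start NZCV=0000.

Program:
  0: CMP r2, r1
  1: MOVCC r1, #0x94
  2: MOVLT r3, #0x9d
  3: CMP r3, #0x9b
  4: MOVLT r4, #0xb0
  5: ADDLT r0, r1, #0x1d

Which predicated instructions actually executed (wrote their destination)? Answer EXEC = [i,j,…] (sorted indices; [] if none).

[0] flags=0010 → (cmp)
[1] flags=0010 CC?F → skip
[2] flags=0010 LT?F → skip
[3] flags=0010 → (cmp)
[4] flags=0010 LT?F → skip
[5] flags=0010 LT?F → skip

EXEC = []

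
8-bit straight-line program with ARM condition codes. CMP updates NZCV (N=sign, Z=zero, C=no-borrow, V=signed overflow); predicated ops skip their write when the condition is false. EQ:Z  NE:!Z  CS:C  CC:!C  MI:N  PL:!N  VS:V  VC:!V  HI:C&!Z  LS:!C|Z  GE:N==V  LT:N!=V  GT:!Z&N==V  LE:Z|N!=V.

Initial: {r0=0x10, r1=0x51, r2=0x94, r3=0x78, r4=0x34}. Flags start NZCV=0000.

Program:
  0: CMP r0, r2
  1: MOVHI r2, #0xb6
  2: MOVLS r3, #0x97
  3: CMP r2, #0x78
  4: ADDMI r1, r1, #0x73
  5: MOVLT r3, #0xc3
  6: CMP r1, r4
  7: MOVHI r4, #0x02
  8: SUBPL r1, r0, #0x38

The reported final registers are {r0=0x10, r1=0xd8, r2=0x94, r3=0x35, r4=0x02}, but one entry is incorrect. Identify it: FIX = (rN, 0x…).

FIX = (r3, 0xc3)

[0] flags=0000 → (cmp)
[1] flags=0000 HI?F → skip
[2] flags=0000 LS?T → r3=0x97
[3] flags=0011 → (cmp)
[4] flags=0011 MI?F → skip
[5] flags=0011 LT?T → r3=0xc3
[6] flags=0010 → (cmp)
[7] flags=0010 HI?T → r4=0x02
[8] flags=0010 PL?T → r1=0xd8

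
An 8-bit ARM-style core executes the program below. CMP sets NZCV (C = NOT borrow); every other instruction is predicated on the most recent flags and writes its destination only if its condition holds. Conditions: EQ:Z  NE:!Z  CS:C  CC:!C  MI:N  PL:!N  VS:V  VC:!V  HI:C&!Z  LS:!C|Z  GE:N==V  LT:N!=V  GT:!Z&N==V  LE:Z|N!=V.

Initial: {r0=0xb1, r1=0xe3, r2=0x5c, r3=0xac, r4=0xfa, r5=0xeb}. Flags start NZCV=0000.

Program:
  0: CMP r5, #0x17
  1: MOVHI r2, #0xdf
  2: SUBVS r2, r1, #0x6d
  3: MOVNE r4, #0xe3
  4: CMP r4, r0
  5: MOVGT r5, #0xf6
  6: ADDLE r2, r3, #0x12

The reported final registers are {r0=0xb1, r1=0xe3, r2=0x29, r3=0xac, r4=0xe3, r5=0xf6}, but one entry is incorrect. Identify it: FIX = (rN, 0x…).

0: ✓ CMP  NZCV=1010
1: ✓ MOVHI  r2←0xdf
2: · SUBVS
3: ✓ MOVNE  r4←0xe3
4: ✓ CMP  NZCV=0010
5: ✓ MOVGT  r5←0xf6
6: · ADDLE

FIX = (r2, 0xdf)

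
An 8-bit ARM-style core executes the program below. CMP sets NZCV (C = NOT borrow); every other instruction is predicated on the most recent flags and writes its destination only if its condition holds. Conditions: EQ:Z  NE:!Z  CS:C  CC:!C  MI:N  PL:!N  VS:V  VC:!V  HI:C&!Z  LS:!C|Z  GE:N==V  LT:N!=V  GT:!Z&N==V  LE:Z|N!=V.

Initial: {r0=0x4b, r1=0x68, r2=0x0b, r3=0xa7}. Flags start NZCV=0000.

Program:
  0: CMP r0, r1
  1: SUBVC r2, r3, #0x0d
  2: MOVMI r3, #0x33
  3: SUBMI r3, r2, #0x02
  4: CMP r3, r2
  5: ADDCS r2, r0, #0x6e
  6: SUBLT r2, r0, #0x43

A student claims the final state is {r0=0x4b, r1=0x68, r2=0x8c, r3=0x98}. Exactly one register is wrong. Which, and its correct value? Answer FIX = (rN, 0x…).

FIX = (r2, 0x08)

0: ✓ CMP  NZCV=1000
1: ✓ SUBVC  r2←0x9a
2: ✓ MOVMI  r3←0x33
3: ✓ SUBMI  r3←0x98
4: ✓ CMP  NZCV=1000
5: · ADDCS
6: ✓ SUBLT  r2←0x08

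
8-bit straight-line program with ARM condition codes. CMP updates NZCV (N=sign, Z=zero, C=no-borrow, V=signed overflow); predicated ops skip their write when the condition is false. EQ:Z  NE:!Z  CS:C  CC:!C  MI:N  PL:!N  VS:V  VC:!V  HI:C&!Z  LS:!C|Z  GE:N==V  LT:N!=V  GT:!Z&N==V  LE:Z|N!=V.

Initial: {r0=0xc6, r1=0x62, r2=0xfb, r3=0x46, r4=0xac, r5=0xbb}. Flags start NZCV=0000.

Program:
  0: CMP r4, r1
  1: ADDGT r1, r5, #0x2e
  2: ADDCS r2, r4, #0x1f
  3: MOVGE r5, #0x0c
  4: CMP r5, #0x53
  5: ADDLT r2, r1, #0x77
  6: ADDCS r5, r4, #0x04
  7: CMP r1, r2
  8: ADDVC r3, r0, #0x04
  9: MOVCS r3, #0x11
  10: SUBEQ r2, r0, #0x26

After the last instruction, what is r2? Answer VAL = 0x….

VAL = 0xd9

[0] flags=0011 → (cmp)
[1] flags=0011 GT?F → skip
[2] flags=0011 CS?T → r2=0xcb
[3] flags=0011 GE?F → skip
[4] flags=0011 → (cmp)
[5] flags=0011 LT?T → r2=0xd9
[6] flags=0011 CS?T → r5=0xb0
[7] flags=1001 → (cmp)
[8] flags=1001 VC?F → skip
[9] flags=1001 CS?F → skip
[10] flags=1001 EQ?F → skip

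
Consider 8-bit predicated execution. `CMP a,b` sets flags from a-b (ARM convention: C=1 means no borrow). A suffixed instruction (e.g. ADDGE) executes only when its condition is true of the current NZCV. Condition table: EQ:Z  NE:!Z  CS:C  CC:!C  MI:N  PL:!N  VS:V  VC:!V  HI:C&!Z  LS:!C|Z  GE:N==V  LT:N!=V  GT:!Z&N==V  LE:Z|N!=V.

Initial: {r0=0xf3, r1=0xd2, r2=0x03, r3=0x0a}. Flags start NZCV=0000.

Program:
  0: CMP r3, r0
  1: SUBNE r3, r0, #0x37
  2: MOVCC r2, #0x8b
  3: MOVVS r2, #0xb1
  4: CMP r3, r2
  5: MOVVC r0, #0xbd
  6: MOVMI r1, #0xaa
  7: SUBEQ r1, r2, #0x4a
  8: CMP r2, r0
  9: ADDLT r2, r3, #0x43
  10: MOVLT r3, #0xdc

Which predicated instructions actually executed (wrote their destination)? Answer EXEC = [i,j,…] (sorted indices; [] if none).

[0] flags=0000 → (cmp)
[1] flags=0000 NE?T → r3=0xbc
[2] flags=0000 CC?T → r2=0x8b
[3] flags=0000 VS?F → skip
[4] flags=0010 → (cmp)
[5] flags=0010 VC?T → r0=0xbd
[6] flags=0010 MI?F → skip
[7] flags=0010 EQ?F → skip
[8] flags=1000 → (cmp)
[9] flags=1000 LT?T → r2=0xff
[10] flags=1000 LT?T → r3=0xdc

EXEC = [1,2,5,9,10]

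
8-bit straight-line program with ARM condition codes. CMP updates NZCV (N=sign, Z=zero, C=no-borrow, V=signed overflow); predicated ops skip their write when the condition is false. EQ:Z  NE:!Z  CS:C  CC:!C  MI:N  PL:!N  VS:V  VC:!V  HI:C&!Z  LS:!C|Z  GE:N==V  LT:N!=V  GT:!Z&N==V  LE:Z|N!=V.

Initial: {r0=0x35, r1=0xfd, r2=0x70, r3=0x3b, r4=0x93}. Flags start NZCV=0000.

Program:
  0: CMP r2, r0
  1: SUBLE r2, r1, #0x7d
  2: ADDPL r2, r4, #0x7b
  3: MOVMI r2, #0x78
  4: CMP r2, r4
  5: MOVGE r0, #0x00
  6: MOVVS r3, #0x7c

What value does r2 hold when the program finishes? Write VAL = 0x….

[0] flags=0010 → (cmp)
[1] flags=0010 LE?F → skip
[2] flags=0010 PL?T → r2=0x0e
[3] flags=0010 MI?F → skip
[4] flags=0000 → (cmp)
[5] flags=0000 GE?T → r0=0x00
[6] flags=0000 VS?F → skip

VAL = 0x0e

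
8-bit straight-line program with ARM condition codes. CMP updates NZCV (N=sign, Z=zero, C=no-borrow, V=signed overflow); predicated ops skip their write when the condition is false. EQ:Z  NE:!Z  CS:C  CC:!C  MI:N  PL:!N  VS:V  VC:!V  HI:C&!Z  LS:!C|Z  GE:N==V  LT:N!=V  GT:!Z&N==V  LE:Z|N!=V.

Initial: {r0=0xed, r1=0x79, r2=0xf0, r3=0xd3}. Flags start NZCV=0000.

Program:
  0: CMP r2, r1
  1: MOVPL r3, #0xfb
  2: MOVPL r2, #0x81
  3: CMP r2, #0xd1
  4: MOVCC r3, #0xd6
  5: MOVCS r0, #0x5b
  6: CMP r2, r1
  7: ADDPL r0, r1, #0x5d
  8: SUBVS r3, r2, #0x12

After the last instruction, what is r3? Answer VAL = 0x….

0: ✓ CMP  NZCV=0011
1: ✓ MOVPL  r3←0xfb
2: ✓ MOVPL  r2←0x81
3: ✓ CMP  NZCV=1000
4: ✓ MOVCC  r3←0xd6
5: · MOVCS
6: ✓ CMP  NZCV=0011
7: ✓ ADDPL  r0←0xd6
8: ✓ SUBVS  r3←0x6f

VAL = 0x6f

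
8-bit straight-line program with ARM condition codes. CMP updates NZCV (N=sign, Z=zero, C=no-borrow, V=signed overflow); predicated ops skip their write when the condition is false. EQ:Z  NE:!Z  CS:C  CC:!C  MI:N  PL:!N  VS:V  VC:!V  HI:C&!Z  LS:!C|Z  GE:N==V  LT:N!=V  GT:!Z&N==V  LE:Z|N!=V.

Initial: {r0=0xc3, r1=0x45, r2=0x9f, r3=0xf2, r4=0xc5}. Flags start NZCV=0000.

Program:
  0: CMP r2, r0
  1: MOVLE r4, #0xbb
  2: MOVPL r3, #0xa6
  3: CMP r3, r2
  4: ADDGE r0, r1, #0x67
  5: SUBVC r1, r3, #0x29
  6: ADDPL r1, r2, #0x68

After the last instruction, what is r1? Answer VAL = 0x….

VAL = 0x07

0: ✓ CMP  NZCV=1000
1: ✓ MOVLE  r4←0xbb
2: · MOVPL
3: ✓ CMP  NZCV=0010
4: ✓ ADDGE  r0←0xac
5: ✓ SUBVC  r1←0xc9
6: ✓ ADDPL  r1←0x07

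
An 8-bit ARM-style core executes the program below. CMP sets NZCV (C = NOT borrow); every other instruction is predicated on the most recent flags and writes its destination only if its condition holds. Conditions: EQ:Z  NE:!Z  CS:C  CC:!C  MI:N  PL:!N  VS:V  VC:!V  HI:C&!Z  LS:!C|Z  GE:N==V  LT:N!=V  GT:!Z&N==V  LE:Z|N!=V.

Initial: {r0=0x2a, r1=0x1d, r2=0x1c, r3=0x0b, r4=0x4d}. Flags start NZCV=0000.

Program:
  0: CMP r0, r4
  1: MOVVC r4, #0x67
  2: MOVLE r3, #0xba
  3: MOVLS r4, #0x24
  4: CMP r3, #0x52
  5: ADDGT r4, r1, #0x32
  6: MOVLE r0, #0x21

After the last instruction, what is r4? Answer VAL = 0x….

VAL = 0x24

0: ✓ CMP  NZCV=1000
1: ✓ MOVVC  r4←0x67
2: ✓ MOVLE  r3←0xba
3: ✓ MOVLS  r4←0x24
4: ✓ CMP  NZCV=0011
5: · ADDGT
6: ✓ MOVLE  r0←0x21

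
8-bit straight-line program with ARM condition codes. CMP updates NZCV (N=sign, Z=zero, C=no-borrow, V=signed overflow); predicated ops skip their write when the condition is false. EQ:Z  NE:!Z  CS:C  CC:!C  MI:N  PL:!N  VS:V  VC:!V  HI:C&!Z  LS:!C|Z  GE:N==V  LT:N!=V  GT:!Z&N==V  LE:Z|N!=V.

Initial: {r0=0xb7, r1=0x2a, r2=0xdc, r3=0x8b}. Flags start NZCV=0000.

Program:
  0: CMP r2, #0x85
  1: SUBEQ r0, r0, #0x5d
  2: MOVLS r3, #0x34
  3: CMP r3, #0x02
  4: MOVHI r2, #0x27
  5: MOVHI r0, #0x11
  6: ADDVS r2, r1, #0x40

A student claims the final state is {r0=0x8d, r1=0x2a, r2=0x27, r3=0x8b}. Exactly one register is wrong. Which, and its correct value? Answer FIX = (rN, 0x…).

0: ✓ CMP  NZCV=0010
1: · SUBEQ
2: · MOVLS
3: ✓ CMP  NZCV=1010
4: ✓ MOVHI  r2←0x27
5: ✓ MOVHI  r0←0x11
6: · ADDVS

FIX = (r0, 0x11)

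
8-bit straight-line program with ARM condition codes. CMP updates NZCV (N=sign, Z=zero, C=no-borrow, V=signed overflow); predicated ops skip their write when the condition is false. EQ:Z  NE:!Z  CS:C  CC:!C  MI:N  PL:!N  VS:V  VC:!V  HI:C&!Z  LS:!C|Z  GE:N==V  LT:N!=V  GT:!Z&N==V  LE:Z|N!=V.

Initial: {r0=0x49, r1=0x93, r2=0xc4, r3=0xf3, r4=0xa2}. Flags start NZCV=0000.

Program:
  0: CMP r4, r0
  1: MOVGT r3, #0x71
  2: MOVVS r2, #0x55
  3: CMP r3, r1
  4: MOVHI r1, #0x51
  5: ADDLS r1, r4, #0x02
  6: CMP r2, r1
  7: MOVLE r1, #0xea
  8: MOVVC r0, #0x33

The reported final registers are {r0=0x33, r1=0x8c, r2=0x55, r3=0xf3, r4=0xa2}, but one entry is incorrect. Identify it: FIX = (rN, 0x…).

0: ✓ CMP  NZCV=0011
1: · MOVGT
2: ✓ MOVVS  r2←0x55
3: ✓ CMP  NZCV=0010
4: ✓ MOVHI  r1←0x51
5: · ADDLS
6: ✓ CMP  NZCV=0010
7: · MOVLE
8: ✓ MOVVC  r0←0x33

FIX = (r1, 0x51)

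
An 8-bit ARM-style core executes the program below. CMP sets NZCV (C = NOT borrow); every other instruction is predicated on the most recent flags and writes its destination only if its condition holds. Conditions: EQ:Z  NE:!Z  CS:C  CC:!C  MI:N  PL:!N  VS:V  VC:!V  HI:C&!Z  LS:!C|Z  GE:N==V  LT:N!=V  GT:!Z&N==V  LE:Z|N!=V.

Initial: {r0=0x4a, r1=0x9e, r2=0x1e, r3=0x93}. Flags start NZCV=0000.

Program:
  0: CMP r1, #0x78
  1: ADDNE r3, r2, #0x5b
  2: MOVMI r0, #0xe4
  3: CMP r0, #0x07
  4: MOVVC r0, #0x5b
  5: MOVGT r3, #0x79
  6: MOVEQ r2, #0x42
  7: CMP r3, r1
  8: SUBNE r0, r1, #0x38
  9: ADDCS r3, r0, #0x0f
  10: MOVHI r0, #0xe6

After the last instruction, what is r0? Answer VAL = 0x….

VAL = 0x66

0: ✓ CMP  NZCV=0011
1: ✓ ADDNE  r3←0x79
2: · MOVMI
3: ✓ CMP  NZCV=0010
4: ✓ MOVVC  r0←0x5b
5: ✓ MOVGT  r3←0x79
6: · MOVEQ
7: ✓ CMP  NZCV=1001
8: ✓ SUBNE  r0←0x66
9: · ADDCS
10: · MOVHI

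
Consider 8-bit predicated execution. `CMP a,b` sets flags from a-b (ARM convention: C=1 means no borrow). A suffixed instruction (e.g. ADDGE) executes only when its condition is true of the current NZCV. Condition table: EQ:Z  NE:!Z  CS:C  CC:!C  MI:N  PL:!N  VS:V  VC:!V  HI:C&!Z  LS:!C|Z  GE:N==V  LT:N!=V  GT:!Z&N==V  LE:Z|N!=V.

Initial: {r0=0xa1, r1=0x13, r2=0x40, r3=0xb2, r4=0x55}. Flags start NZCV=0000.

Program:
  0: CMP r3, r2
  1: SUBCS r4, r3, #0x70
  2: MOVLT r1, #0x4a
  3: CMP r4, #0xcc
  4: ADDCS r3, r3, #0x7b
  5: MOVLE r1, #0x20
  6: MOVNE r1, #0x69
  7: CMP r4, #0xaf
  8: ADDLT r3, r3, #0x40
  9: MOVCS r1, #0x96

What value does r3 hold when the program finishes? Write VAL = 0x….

VAL = 0xb2

0: ✓ CMP  NZCV=0011
1: ✓ SUBCS  r4←0x42
2: ✓ MOVLT  r1←0x4a
3: ✓ CMP  NZCV=0000
4: · ADDCS
5: · MOVLE
6: ✓ MOVNE  r1←0x69
7: ✓ CMP  NZCV=1001
8: · ADDLT
9: · MOVCS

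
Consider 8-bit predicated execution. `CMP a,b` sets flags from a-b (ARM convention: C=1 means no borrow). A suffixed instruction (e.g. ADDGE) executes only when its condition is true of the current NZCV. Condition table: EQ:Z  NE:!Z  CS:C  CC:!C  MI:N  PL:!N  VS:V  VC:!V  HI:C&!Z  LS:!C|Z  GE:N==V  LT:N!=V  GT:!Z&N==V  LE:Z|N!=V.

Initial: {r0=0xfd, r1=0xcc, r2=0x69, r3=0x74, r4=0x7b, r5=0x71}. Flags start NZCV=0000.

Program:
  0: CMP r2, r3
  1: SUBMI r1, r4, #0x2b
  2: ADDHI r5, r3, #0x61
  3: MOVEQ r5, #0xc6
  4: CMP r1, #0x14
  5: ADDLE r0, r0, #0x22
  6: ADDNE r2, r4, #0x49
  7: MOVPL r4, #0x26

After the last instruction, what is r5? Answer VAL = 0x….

0: ✓ CMP  NZCV=1000
1: ✓ SUBMI  r1←0x50
2: · ADDHI
3: · MOVEQ
4: ✓ CMP  NZCV=0010
5: · ADDLE
6: ✓ ADDNE  r2←0xc4
7: ✓ MOVPL  r4←0x26

VAL = 0x71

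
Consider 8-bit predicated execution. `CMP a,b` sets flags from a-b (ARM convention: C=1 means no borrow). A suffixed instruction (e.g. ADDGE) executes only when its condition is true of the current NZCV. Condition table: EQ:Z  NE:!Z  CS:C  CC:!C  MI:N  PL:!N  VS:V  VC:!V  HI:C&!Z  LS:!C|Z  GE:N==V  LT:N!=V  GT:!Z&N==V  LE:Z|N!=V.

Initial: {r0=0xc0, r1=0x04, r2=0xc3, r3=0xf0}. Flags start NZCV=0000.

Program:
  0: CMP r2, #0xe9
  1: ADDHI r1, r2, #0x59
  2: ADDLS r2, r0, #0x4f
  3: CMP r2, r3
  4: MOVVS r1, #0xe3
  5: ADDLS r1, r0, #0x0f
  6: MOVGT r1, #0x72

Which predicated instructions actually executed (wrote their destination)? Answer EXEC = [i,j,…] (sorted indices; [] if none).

EXEC = [2,5,6]

[0] flags=1000 → (cmp)
[1] flags=1000 HI?F → skip
[2] flags=1000 LS?T → r2=0x0f
[3] flags=0000 → (cmp)
[4] flags=0000 VS?F → skip
[5] flags=0000 LS?T → r1=0xcf
[6] flags=0000 GT?T → r1=0x72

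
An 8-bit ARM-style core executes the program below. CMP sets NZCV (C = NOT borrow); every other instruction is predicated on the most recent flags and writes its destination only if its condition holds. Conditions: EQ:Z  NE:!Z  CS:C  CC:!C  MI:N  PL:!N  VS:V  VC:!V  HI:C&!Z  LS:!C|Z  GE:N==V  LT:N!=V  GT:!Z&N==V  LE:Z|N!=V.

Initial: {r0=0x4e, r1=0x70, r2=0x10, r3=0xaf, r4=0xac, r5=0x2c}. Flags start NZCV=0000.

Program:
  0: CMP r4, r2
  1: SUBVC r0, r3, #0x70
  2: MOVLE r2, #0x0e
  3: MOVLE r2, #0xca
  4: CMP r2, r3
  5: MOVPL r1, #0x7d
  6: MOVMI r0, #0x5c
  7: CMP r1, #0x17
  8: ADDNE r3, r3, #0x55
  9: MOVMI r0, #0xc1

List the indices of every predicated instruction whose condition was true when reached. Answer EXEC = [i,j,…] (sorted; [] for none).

EXEC = [1,2,3,5,8]

[0] flags=1010 → (cmp)
[1] flags=1010 VC?T → r0=0x3f
[2] flags=1010 LE?T → r2=0x0e
[3] flags=1010 LE?T → r2=0xca
[4] flags=0010 → (cmp)
[5] flags=0010 PL?T → r1=0x7d
[6] flags=0010 MI?F → skip
[7] flags=0010 → (cmp)
[8] flags=0010 NE?T → r3=0x04
[9] flags=0010 MI?F → skip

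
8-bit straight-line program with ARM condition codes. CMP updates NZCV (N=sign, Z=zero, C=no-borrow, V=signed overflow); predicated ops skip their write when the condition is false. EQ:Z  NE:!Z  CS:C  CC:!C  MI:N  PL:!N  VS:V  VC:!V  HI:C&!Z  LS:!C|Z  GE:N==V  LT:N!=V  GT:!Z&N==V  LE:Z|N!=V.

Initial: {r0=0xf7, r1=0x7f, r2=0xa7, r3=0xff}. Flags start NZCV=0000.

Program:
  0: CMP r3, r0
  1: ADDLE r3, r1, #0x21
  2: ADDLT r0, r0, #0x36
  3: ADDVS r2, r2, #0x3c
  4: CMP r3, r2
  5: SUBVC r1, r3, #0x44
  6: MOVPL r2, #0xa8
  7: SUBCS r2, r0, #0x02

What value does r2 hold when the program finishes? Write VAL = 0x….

VAL = 0xf5

0: ✓ CMP  NZCV=0010
1: · ADDLE
2: · ADDLT
3: · ADDVS
4: ✓ CMP  NZCV=0010
5: ✓ SUBVC  r1←0xbb
6: ✓ MOVPL  r2←0xa8
7: ✓ SUBCS  r2←0xf5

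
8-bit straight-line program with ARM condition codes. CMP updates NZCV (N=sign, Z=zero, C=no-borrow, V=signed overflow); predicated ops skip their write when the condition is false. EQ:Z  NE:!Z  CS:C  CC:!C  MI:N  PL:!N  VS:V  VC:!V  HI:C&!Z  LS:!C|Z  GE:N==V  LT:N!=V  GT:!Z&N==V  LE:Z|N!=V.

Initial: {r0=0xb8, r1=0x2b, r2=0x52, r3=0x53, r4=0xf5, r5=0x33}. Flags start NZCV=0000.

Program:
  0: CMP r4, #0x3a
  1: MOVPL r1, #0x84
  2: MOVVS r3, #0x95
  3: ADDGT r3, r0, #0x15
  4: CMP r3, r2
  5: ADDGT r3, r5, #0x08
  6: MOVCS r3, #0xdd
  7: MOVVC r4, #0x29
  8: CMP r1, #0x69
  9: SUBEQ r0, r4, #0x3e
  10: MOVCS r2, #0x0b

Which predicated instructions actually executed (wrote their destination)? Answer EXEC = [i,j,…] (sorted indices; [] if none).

[0] flags=1010 → (cmp)
[1] flags=1010 PL?F → skip
[2] flags=1010 VS?F → skip
[3] flags=1010 GT?F → skip
[4] flags=0010 → (cmp)
[5] flags=0010 GT?T → r3=0x3b
[6] flags=0010 CS?T → r3=0xdd
[7] flags=0010 VC?T → r4=0x29
[8] flags=1000 → (cmp)
[9] flags=1000 EQ?F → skip
[10] flags=1000 CS?F → skip

EXEC = [5,6,7]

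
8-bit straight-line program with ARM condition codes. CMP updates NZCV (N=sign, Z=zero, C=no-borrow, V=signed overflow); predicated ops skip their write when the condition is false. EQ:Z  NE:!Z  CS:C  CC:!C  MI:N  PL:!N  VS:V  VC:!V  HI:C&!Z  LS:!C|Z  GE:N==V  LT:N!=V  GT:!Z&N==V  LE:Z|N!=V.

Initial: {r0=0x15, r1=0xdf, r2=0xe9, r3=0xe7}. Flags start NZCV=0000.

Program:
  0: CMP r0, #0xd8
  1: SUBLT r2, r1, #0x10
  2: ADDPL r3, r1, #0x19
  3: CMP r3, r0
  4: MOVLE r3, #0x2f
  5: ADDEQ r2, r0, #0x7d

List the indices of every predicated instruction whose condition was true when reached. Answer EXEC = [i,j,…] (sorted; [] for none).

[0] flags=0000 → (cmp)
[1] flags=0000 LT?F → skip
[2] flags=0000 PL?T → r3=0xf8
[3] flags=1010 → (cmp)
[4] flags=1010 LE?T → r3=0x2f
[5] flags=1010 EQ?F → skip

EXEC = [2,4]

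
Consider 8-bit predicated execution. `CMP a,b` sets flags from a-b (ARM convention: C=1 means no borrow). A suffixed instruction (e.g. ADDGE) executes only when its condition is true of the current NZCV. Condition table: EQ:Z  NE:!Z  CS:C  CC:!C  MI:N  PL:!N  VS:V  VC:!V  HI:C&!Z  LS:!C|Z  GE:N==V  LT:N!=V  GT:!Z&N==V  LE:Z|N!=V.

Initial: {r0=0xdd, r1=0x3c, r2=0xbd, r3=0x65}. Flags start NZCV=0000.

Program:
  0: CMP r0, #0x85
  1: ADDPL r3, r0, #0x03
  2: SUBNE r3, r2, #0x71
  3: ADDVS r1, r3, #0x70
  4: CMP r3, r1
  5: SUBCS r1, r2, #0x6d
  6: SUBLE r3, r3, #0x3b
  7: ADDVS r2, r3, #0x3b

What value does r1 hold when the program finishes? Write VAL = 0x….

VAL = 0x50

0: ✓ CMP  NZCV=0010
1: ✓ ADDPL  r3←0xe0
2: ✓ SUBNE  r3←0x4c
3: · ADDVS
4: ✓ CMP  NZCV=0010
5: ✓ SUBCS  r1←0x50
6: · SUBLE
7: · ADDVS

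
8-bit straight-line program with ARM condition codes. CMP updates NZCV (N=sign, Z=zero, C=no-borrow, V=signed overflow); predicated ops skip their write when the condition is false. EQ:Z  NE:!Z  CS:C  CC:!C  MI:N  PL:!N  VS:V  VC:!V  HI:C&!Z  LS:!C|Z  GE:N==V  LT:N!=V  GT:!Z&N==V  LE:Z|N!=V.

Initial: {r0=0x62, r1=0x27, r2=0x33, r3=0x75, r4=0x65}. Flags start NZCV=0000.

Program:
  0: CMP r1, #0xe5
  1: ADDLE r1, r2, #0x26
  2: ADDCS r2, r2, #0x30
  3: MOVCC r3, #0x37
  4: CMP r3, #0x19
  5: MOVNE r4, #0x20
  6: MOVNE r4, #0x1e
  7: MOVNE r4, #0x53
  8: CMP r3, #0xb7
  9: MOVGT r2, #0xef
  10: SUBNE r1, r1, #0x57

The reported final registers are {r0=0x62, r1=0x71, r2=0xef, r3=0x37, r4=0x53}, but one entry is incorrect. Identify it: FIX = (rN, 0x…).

FIX = (r1, 0xd0)

[0] flags=0000 → (cmp)
[1] flags=0000 LE?F → skip
[2] flags=0000 CS?F → skip
[3] flags=0000 CC?T → r3=0x37
[4] flags=0010 → (cmp)
[5] flags=0010 NE?T → r4=0x20
[6] flags=0010 NE?T → r4=0x1e
[7] flags=0010 NE?T → r4=0x53
[8] flags=1001 → (cmp)
[9] flags=1001 GT?T → r2=0xef
[10] flags=1001 NE?T → r1=0xd0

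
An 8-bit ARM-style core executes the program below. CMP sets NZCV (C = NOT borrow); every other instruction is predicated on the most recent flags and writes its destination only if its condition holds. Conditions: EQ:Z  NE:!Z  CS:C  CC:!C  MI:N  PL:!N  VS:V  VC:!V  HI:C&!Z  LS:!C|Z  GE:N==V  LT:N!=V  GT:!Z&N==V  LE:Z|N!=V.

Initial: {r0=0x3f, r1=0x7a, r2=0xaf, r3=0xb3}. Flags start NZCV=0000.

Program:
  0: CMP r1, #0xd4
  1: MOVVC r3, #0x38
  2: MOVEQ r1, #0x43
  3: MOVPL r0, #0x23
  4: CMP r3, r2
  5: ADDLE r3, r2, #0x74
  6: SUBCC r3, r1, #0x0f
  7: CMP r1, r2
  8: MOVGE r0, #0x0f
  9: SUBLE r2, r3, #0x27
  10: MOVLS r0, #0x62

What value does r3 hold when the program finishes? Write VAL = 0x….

[0] flags=1001 → (cmp)
[1] flags=1001 VC?F → skip
[2] flags=1001 EQ?F → skip
[3] flags=1001 PL?F → skip
[4] flags=0010 → (cmp)
[5] flags=0010 LE?F → skip
[6] flags=0010 CC?F → skip
[7] flags=1001 → (cmp)
[8] flags=1001 GE?T → r0=0x0f
[9] flags=1001 LE?F → skip
[10] flags=1001 LS?T → r0=0x62

VAL = 0xb3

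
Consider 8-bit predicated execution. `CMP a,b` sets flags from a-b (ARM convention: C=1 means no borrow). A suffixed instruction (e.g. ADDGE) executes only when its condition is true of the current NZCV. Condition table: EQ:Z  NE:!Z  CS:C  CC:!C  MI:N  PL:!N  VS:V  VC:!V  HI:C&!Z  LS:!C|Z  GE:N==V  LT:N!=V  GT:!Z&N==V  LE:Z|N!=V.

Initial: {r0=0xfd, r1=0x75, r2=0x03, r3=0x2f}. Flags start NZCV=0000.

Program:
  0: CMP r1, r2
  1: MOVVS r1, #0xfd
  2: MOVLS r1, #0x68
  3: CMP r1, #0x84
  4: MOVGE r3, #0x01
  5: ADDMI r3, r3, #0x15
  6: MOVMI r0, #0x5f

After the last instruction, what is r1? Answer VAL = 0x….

VAL = 0x75

0: ✓ CMP  NZCV=0010
1: · MOVVS
2: · MOVLS
3: ✓ CMP  NZCV=1001
4: ✓ MOVGE  r3←0x01
5: ✓ ADDMI  r3←0x16
6: ✓ MOVMI  r0←0x5f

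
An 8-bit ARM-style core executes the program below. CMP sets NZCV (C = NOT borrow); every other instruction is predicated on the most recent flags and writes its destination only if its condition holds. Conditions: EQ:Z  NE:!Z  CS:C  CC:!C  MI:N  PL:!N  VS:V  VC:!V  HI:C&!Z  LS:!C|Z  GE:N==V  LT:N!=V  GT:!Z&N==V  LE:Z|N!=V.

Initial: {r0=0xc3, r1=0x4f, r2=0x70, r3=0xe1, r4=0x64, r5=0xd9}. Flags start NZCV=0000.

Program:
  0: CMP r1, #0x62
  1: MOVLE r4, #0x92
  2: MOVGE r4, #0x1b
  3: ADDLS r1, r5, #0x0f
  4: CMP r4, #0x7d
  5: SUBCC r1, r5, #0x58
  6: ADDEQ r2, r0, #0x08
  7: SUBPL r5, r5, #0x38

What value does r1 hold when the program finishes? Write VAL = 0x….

VAL = 0xe8

0: ✓ CMP  NZCV=1000
1: ✓ MOVLE  r4←0x92
2: · MOVGE
3: ✓ ADDLS  r1←0xe8
4: ✓ CMP  NZCV=0011
5: · SUBCC
6: · ADDEQ
7: ✓ SUBPL  r5←0xa1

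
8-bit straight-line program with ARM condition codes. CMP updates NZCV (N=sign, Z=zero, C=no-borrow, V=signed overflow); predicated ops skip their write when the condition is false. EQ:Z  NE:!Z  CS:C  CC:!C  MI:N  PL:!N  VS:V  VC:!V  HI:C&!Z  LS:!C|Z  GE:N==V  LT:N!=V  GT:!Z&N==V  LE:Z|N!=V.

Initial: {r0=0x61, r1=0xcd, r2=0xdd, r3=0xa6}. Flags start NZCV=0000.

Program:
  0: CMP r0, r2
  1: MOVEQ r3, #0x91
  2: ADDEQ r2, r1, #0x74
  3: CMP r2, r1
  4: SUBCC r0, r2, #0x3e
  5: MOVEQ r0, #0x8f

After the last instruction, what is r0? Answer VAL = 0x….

[0] flags=1001 → (cmp)
[1] flags=1001 EQ?F → skip
[2] flags=1001 EQ?F → skip
[3] flags=0010 → (cmp)
[4] flags=0010 CC?F → skip
[5] flags=0010 EQ?F → skip

VAL = 0x61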